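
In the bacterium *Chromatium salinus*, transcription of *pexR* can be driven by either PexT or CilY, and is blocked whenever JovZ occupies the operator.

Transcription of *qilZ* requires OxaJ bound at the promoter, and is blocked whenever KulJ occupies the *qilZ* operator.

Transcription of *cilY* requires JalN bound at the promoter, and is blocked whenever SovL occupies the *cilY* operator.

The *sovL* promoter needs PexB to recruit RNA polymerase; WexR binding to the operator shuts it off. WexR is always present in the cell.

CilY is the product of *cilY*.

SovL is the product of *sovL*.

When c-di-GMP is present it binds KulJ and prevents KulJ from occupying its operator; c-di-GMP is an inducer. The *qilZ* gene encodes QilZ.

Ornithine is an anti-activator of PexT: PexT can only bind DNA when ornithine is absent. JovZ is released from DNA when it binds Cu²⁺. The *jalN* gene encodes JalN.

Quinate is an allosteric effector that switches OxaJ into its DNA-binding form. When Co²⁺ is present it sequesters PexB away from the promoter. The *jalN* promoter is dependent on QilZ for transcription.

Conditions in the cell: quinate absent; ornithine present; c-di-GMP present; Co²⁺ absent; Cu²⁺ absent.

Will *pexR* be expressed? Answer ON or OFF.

Cu²⁺ is absent, so JovZ is active.
Ornithine is present, so PexT is inactive.
Co²⁺ is absent, so PexB is active.
WexR is produced constitutively and is active.
With repressor WexR bound, *sovL* is not transcribed.
So SovL is not produced.
c-di-GMP is present, so KulJ is inactive.
Quinate is absent, so OxaJ is inactive.
Required activator OxaJ is absent, so *qilZ* is not transcribed.
So QilZ is not produced.
Required activator QilZ is absent, so *jalN* is not transcribed.
So JalN is not produced.
Required activator JalN is absent, so *cilY* is not transcribed.
So CilY is not produced.
With repressor JovZ bound, *pexR* is not transcribed.

OFF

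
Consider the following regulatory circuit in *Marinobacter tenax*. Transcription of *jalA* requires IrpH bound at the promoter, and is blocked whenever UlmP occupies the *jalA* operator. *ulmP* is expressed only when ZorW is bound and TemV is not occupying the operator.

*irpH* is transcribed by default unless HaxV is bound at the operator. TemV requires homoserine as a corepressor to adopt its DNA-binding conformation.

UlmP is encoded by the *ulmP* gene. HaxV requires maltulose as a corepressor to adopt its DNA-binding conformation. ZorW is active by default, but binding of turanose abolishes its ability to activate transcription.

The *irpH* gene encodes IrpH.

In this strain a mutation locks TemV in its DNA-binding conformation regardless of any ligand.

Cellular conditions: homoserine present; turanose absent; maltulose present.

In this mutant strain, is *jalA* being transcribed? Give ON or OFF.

Maltulose is present, so HaxV is active.
With repressor HaxV bound, *irpH* is not transcribed.
So IrpH is not produced.
TemV is constitutively active in this strain.
Turanose is absent, so ZorW is active.
With repressor TemV bound, *ulmP* is not transcribed.
So UlmP is not produced.
Required activator IrpH is absent, so *jalA* is not transcribed.

OFF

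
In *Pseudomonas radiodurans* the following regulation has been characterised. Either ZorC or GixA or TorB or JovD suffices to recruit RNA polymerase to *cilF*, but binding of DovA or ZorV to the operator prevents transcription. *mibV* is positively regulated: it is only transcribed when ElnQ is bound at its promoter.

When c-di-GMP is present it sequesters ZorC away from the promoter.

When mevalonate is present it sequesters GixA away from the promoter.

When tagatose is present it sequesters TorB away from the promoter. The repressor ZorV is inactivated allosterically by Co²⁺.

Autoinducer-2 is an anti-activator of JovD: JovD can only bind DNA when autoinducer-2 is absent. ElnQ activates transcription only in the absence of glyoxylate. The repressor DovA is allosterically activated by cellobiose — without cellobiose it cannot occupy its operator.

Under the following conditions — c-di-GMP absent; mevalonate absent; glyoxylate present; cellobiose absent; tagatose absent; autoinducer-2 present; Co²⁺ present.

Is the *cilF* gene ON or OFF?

ON

Cellobiose is absent, so DovA is inactive.
c-di-GMP is absent, so ZorC is active.
Co²⁺ is present, so ZorV is inactive.
Mevalonate is absent, so GixA is active.
Tagatose is absent, so TorB is active.
Autoinducer-2 is present, so JovD is inactive.
Activator ZorC is present, so *cilF* is transcribed.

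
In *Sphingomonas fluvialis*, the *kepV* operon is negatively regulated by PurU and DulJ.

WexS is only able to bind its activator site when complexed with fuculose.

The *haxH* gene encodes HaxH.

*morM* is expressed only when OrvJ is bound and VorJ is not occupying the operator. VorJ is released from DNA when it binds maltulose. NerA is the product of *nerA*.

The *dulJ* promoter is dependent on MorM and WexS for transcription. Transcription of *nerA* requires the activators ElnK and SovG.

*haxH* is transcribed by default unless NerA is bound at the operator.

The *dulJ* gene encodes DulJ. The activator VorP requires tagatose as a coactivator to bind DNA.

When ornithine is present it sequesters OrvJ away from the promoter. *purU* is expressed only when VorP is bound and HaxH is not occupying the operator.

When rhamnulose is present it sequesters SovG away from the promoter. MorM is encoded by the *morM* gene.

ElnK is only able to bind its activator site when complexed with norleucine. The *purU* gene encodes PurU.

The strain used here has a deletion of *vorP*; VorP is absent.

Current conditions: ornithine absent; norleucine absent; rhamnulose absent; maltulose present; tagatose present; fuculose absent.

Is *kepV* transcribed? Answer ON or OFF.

VorP is non-functional in this strain, so it has no effect.
Norleucine is absent, so ElnK is inactive.
Rhamnulose is absent, so SovG is active.
Required activator ElnK is absent, so *nerA* is not transcribed.
So NerA is not produced.
With no repressor bound, *haxH* is transcribed.
So HaxH is produced and active.
With repressor HaxH bound, *purU* is not transcribed.
So PurU is not produced.
Maltulose is present, so VorJ is inactive.
Ornithine is absent, so OrvJ is active.
No repressor is bound and OrvJ is active, so *morM* is transcribed.
So MorM is produced and active.
Fuculose is absent, so WexS is inactive.
Required activator WexS is absent, so *dulJ* is not transcribed.
So DulJ is not produced.
With no repressor bound, *kepV* is transcribed.

ON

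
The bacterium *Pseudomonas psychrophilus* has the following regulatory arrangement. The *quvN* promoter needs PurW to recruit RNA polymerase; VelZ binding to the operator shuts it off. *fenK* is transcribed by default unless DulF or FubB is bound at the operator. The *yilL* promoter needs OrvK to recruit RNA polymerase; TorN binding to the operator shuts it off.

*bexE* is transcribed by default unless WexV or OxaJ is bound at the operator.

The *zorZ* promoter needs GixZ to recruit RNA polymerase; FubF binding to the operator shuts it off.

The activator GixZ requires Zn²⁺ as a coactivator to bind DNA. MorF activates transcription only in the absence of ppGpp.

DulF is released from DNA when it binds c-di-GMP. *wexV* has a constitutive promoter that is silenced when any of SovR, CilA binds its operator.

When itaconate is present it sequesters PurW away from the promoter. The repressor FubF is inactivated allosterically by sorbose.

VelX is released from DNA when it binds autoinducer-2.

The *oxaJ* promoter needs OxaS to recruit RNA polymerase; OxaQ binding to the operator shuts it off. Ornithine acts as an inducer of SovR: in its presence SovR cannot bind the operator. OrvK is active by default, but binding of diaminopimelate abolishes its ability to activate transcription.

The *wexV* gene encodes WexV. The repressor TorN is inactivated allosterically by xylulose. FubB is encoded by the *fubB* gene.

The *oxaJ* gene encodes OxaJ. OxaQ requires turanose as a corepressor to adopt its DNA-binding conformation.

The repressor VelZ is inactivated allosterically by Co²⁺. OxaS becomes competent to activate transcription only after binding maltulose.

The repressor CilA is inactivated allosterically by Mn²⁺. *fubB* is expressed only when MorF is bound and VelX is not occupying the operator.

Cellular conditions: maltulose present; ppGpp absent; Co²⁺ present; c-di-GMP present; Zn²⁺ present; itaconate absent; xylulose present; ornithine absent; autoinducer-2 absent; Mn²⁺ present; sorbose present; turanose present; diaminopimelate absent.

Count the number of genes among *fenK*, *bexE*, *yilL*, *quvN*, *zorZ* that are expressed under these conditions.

c-di-GMP is present, so DulF is inactive.
ppGpp is absent, so MorF is active.
Autoinducer-2 is absent, so VelX is active.
With repressor VelX bound, *fubB* is not transcribed.
So FubB is not produced.
With no repressor bound, *fenK* is transcribed.
→ *fenK* is ON.
Ornithine is absent, so SovR is active.
Mn²⁺ is present, so CilA is inactive.
With repressor SovR bound, *wexV* is not transcribed.
So WexV is not produced.
Maltulose is present, so OxaS is active.
Turanose is present, so OxaQ is active.
With repressor OxaQ bound, *oxaJ* is not transcribed.
So OxaJ is not produced.
With no repressor bound, *bexE* is transcribed.
→ *bexE* is ON.
Xylulose is present, so TorN is inactive.
Diaminopimelate is absent, so OrvK is active.
No repressor is bound and OrvK is active, so *yilL* is transcribed.
→ *yilL* is ON.
Co²⁺ is present, so VelZ is inactive.
Itaconate is absent, so PurW is active.
No repressor is bound and PurW is active, so *quvN* is transcribed.
→ *quvN* is ON.
Zn²⁺ is present, so GixZ is active.
Sorbose is present, so FubF is inactive.
No repressor is bound and GixZ is active, so *zorZ* is transcribed.
→ *zorZ* is ON.
5 of the 5 genes are transcribed.

5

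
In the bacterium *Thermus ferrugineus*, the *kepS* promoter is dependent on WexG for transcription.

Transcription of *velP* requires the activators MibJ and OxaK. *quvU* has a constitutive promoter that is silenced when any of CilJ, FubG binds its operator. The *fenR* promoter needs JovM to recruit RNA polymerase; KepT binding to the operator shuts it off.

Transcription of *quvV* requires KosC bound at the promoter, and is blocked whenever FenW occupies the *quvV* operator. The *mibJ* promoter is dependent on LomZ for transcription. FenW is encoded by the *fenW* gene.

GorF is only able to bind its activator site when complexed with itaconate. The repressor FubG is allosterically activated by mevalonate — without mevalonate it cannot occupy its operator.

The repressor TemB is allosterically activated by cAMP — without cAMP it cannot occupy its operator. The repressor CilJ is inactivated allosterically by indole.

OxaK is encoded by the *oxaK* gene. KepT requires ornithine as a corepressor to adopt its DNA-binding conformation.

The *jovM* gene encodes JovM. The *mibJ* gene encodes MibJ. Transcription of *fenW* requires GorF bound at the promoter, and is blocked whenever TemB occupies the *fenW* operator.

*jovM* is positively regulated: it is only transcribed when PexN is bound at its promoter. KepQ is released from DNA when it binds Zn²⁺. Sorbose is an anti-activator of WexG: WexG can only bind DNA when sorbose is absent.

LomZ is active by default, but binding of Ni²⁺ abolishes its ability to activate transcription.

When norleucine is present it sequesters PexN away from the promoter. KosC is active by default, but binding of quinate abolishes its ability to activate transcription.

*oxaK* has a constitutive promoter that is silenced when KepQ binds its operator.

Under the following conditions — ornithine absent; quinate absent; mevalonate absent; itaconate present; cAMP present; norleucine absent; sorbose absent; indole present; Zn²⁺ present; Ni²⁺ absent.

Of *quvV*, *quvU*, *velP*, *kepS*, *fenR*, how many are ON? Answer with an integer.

5

Quinate is absent, so KosC is active.
Itaconate is present, so GorF is active.
cAMP is present, so TemB is active.
With repressor TemB bound, *fenW* is not transcribed.
So FenW is not produced.
No repressor is bound and KosC is active, so *quvV* is transcribed.
→ *quvV* is ON.
Indole is present, so CilJ is inactive.
Mevalonate is absent, so FubG is inactive.
With no repressor bound, *quvU* is transcribed.
→ *quvU* is ON.
Ni²⁺ is absent, so LomZ is active.
No repressor is bound and LomZ is active, so *mibJ* is transcribed.
So MibJ is produced and active.
Zn²⁺ is present, so KepQ is inactive.
With no repressor bound, *oxaK* is transcribed.
So OxaK is produced and active.
No repressor is bound and MibJ and OxaK are active, so *velP* is transcribed.
→ *velP* is ON.
Sorbose is absent, so WexG is active.
No repressor is bound and WexG is active, so *kepS* is transcribed.
→ *kepS* is ON.
Ornithine is absent, so KepT is inactive.
Norleucine is absent, so PexN is active.
No repressor is bound and PexN is active, so *jovM* is transcribed.
So JovM is produced and active.
No repressor is bound and JovM is active, so *fenR* is transcribed.
→ *fenR* is ON.
5 of the 5 genes are transcribed.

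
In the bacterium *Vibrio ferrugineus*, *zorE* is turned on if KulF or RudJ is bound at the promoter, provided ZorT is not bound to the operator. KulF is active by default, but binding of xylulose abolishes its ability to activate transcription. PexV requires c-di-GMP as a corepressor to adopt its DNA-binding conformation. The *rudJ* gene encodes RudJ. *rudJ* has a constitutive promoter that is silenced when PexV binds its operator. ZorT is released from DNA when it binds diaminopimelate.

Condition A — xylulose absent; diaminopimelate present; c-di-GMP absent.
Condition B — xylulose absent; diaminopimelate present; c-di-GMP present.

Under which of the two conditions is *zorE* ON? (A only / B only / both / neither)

Condition A:
Xylulose is absent, so KulF is active.
Diaminopimelate is present, so ZorT is inactive.
c-di-GMP is absent, so PexV is inactive.
With no repressor bound, *rudJ* is transcribed.
So RudJ is produced and active.
Activator KulF is present, so *zorE* is transcribed.
→ *zorE* is ON in A.
Condition B:
Xylulose is absent, so KulF is active.
Diaminopimelate is present, so ZorT is inactive.
c-di-GMP is present, so PexV is active.
With repressor PexV bound, *rudJ* is not transcribed.
So RudJ is not produced.
Activator KulF is present, so *zorE* is transcribed.
→ *zorE* is ON in B.

both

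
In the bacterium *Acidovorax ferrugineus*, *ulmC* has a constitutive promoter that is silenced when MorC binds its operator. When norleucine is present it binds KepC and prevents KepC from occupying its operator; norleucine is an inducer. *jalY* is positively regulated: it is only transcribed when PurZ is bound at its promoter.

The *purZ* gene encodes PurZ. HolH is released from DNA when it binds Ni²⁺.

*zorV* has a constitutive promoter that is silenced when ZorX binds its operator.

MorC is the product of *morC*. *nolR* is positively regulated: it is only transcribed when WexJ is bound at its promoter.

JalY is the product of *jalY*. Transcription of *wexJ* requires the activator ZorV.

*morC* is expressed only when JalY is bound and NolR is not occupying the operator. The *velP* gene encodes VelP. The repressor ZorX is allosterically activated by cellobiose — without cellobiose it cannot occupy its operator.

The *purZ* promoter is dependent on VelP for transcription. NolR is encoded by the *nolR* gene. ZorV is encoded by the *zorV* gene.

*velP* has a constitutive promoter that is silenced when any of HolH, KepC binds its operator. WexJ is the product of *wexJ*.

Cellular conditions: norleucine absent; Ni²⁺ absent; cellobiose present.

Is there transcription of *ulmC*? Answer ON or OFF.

Ni²⁺ is absent, so HolH is active.
Norleucine is absent, so KepC is active.
With repressor HolH bound, *velP* is not transcribed.
So VelP is not produced.
Required activator VelP is absent, so *purZ* is not transcribed.
So PurZ is not produced.
Required activator PurZ is absent, so *jalY* is not transcribed.
So JalY is not produced.
Cellobiose is present, so ZorX is active.
With repressor ZorX bound, *zorV* is not transcribed.
So ZorV is not produced.
Required activator ZorV is absent, so *wexJ* is not transcribed.
So WexJ is not produced.
Required activator WexJ is absent, so *nolR* is not transcribed.
So NolR is not produced.
Required activator JalY is absent, so *morC* is not transcribed.
So MorC is not produced.
With no repressor bound, *ulmC* is transcribed.

ON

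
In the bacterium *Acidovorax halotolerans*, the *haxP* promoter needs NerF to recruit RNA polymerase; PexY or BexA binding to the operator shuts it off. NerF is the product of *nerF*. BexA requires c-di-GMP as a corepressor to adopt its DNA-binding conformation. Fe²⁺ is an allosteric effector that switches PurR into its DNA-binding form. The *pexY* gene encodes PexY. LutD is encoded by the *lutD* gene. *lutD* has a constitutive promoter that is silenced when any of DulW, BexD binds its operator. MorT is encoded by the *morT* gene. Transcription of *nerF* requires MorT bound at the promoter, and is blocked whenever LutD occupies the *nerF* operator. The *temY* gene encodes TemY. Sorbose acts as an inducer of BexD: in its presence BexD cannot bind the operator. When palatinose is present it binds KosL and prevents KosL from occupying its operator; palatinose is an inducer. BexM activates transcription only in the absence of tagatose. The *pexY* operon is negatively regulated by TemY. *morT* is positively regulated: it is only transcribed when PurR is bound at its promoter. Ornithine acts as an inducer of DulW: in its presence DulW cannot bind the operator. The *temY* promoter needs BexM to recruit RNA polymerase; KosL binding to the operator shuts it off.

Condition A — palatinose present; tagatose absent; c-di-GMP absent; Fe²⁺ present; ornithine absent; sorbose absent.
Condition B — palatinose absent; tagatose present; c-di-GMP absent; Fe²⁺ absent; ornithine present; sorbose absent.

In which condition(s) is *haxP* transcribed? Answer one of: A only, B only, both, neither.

Condition A:
Palatinose is present, so KosL is inactive.
Tagatose is absent, so BexM is active.
No repressor is bound and BexM is active, so *temY* is transcribed.
So TemY is produced and active.
With repressor TemY bound, *pexY* is not transcribed.
So PexY is not produced.
c-di-GMP is absent, so BexA is inactive.
Fe²⁺ is present, so PurR is active.
No repressor is bound and PurR is active, so *morT* is transcribed.
So MorT is produced and active.
Ornithine is absent, so DulW is active.
Sorbose is absent, so BexD is active.
With repressor DulW bound, *lutD* is not transcribed.
So LutD is not produced.
No repressor is bound and MorT is active, so *nerF* is transcribed.
So NerF is produced and active.
No repressor is bound and NerF is active, so *haxP* is transcribed.
→ *haxP* is ON in A.
Condition B:
Palatinose is absent, so KosL is active.
Tagatose is present, so BexM is inactive.
With repressor KosL bound, *temY* is not transcribed.
So TemY is not produced.
With no repressor bound, *pexY* is transcribed.
So PexY is produced and active.
c-di-GMP is absent, so BexA is inactive.
Fe²⁺ is absent, so PurR is inactive.
Required activator PurR is absent, so *morT* is not transcribed.
So MorT is not produced.
Ornithine is present, so DulW is inactive.
Sorbose is absent, so BexD is active.
With repressor BexD bound, *lutD* is not transcribed.
So LutD is not produced.
Required activator MorT is absent, so *nerF* is not transcribed.
So NerF is not produced.
With repressor PexY bound, *haxP* is not transcribed.
→ *haxP* is OFF in B.

A only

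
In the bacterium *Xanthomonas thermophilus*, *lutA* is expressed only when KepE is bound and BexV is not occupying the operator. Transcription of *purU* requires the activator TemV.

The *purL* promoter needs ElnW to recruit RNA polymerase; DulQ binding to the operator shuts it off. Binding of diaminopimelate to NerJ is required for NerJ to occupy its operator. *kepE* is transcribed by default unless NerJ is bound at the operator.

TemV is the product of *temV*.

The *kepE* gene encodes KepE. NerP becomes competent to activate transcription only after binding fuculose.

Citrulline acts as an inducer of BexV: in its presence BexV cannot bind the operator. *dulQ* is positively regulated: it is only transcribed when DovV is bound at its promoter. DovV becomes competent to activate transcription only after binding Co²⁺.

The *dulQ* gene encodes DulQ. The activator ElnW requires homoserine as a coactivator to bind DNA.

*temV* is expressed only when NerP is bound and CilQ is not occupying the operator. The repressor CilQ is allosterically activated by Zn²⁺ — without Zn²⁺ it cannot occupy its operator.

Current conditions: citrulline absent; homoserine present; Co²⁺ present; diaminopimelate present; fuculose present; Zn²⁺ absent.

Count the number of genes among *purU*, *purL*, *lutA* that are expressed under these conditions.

Zn²⁺ is absent, so CilQ is inactive.
Fuculose is present, so NerP is active.
No repressor is bound and NerP is active, so *temV* is transcribed.
So TemV is produced and active.
No repressor is bound and TemV is active, so *purU* is transcribed.
→ *purU* is ON.
Homoserine is present, so ElnW is active.
Co²⁺ is present, so DovV is active.
No repressor is bound and DovV is active, so *dulQ* is transcribed.
So DulQ is produced and active.
With repressor DulQ bound, *purL* is not transcribed.
→ *purL* is OFF.
Citrulline is absent, so BexV is active.
Diaminopimelate is present, so NerJ is active.
With repressor NerJ bound, *kepE* is not transcribed.
So KepE is not produced.
With repressor BexV bound, *lutA* is not transcribed.
→ *lutA* is OFF.
1 of the 3 genes is transcribed.

1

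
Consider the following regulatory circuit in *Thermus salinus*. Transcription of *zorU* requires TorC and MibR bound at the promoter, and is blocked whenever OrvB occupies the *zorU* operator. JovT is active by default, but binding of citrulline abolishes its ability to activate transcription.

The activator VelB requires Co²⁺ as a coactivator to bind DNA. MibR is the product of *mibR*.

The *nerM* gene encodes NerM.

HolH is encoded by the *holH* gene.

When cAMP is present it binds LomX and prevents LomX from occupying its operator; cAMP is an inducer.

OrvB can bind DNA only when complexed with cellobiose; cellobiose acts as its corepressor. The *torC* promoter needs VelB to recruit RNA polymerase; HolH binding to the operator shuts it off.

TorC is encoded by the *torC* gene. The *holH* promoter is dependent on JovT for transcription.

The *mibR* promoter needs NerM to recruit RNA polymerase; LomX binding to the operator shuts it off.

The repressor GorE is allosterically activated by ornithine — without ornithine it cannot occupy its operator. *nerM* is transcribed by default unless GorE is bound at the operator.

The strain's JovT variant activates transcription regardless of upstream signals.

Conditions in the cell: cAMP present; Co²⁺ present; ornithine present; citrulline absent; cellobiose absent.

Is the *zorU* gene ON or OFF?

OFF

Co²⁺ is present, so VelB is active.
JovT is constitutively active in this strain.
No repressor is bound and JovT is active, so *holH* is transcribed.
So HolH is produced and active.
With repressor HolH bound, *torC* is not transcribed.
So TorC is not produced.
Cellobiose is absent, so OrvB is inactive.
cAMP is present, so LomX is inactive.
Ornithine is present, so GorE is active.
With repressor GorE bound, *nerM* is not transcribed.
So NerM is not produced.
Required activator NerM is absent, so *mibR* is not transcribed.
So MibR is not produced.
Required activator TorC is absent, so *zorU* is not transcribed.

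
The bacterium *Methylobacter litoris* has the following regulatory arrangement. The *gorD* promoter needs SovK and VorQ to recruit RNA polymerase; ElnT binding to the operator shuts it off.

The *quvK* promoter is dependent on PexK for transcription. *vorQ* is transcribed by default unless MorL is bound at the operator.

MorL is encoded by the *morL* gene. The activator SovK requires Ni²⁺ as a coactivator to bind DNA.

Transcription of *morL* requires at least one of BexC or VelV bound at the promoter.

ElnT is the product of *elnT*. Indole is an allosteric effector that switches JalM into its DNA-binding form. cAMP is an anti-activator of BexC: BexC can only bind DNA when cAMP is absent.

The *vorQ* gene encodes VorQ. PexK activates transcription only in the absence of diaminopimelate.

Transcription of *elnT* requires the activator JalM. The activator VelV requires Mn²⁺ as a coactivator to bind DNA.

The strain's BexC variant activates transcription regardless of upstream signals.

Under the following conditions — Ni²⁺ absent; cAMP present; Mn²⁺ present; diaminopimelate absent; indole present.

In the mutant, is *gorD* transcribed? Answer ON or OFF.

OFF

Ni²⁺ is absent, so SovK is inactive.
BexC is constitutively active in this strain.
Mn²⁺ is present, so VelV is active.
Activator BexC is present, so *morL* is transcribed.
So MorL is produced and active.
With repressor MorL bound, *vorQ* is not transcribed.
So VorQ is not produced.
Indole is present, so JalM is active.
No repressor is bound and JalM is active, so *elnT* is transcribed.
So ElnT is produced and active.
With repressor ElnT bound, *gorD* is not transcribed.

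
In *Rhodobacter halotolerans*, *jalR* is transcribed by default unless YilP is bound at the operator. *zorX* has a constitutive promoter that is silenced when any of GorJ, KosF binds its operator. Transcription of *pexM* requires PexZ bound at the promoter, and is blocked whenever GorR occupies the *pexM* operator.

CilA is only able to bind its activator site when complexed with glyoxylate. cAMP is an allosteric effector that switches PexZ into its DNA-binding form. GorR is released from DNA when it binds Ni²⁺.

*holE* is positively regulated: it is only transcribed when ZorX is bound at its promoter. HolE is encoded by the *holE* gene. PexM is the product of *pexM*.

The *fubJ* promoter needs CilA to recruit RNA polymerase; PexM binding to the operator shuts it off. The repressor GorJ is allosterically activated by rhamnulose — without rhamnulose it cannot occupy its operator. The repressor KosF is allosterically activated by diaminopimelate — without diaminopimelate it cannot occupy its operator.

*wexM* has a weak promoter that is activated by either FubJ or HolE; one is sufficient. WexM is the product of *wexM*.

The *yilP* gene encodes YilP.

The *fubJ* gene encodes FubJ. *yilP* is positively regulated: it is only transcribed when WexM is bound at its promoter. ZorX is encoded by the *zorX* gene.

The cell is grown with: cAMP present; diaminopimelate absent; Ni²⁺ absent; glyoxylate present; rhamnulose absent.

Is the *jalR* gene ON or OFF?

OFF

cAMP is present, so PexZ is active.
Ni²⁺ is absent, so GorR is active.
With repressor GorR bound, *pexM* is not transcribed.
So PexM is not produced.
Glyoxylate is present, so CilA is active.
No repressor is bound and CilA is active, so *fubJ* is transcribed.
So FubJ is produced and active.
Rhamnulose is absent, so GorJ is inactive.
Diaminopimelate is absent, so KosF is inactive.
With no repressor bound, *zorX* is transcribed.
So ZorX is produced and active.
No repressor is bound and ZorX is active, so *holE* is transcribed.
So HolE is produced and active.
Activator FubJ is present, so *wexM* is transcribed.
So WexM is produced and active.
No repressor is bound and WexM is active, so *yilP* is transcribed.
So YilP is produced and active.
With repressor YilP bound, *jalR* is not transcribed.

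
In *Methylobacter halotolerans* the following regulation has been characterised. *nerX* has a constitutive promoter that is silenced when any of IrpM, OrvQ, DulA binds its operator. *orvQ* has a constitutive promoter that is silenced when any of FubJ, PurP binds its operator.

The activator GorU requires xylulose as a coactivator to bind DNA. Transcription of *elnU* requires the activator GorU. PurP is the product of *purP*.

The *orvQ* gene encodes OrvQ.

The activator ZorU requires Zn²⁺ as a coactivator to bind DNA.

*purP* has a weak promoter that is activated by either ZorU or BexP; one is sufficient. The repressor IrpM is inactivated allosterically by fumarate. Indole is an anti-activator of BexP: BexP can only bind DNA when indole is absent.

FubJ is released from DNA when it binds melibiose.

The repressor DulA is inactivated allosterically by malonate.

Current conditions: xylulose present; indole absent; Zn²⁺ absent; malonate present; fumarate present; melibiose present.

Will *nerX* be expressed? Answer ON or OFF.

ON

Fumarate is present, so IrpM is inactive.
Melibiose is present, so FubJ is inactive.
Zn²⁺ is absent, so ZorU is inactive.
Indole is absent, so BexP is active.
Activator BexP is present, so *purP* is transcribed.
So PurP is produced and active.
With repressor PurP bound, *orvQ* is not transcribed.
So OrvQ is not produced.
Malonate is present, so DulA is inactive.
With no repressor bound, *nerX* is transcribed.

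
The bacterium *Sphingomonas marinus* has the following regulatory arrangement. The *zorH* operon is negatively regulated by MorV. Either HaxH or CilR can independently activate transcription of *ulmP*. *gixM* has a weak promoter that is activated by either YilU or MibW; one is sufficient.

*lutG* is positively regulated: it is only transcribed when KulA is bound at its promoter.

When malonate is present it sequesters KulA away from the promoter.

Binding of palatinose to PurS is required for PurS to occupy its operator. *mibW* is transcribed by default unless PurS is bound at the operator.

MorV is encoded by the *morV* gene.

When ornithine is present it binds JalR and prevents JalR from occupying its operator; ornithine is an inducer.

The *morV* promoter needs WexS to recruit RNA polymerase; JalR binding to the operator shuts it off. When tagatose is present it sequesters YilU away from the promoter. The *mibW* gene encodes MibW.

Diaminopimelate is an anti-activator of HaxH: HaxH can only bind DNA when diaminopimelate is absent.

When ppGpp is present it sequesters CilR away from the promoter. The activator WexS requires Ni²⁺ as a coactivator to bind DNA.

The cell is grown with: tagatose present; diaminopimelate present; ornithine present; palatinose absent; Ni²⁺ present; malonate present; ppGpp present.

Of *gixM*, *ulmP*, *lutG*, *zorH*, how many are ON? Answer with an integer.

Tagatose is present, so YilU is inactive.
Palatinose is absent, so PurS is inactive.
With no repressor bound, *mibW* is transcribed.
So MibW is produced and active.
Activator MibW is present, so *gixM* is transcribed.
→ *gixM* is ON.
Diaminopimelate is present, so HaxH is inactive.
ppGpp is present, so CilR is inactive.
No activator is available at the *ulmP* promoter, so *ulmP* is not transcribed.
→ *ulmP* is OFF.
Malonate is present, so KulA is inactive.
Required activator KulA is absent, so *lutG* is not transcribed.
→ *lutG* is OFF.
Ni²⁺ is present, so WexS is active.
Ornithine is present, so JalR is inactive.
No repressor is bound and WexS is active, so *morV* is transcribed.
So MorV is produced and active.
With repressor MorV bound, *zorH* is not transcribed.
→ *zorH* is OFF.
1 of the 4 genes is transcribed.

1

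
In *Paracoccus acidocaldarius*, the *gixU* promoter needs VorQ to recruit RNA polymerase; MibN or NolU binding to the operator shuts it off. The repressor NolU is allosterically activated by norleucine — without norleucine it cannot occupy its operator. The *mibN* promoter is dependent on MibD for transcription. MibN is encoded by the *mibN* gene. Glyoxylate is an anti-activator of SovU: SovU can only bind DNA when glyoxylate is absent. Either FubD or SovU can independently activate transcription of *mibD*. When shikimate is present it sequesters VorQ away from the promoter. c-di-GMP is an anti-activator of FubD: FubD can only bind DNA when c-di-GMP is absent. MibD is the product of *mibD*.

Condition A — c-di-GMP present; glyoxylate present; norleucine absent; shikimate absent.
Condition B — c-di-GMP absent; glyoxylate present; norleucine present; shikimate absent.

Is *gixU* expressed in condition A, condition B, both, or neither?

Condition A:
c-di-GMP is present, so FubD is inactive.
Glyoxylate is present, so SovU is inactive.
No activator is available at the *mibD* promoter, so *mibD* is not transcribed.
So MibD is not produced.
Required activator MibD is absent, so *mibN* is not transcribed.
So MibN is not produced.
Norleucine is absent, so NolU is inactive.
Shikimate is absent, so VorQ is active.
No repressor is bound and VorQ is active, so *gixU* is transcribed.
→ *gixU* is ON in A.
Condition B:
c-di-GMP is absent, so FubD is active.
Glyoxylate is present, so SovU is inactive.
Activator FubD is present, so *mibD* is transcribed.
So MibD is produced and active.
No repressor is bound and MibD is active, so *mibN* is transcribed.
So MibN is produced and active.
Norleucine is present, so NolU is active.
Shikimate is absent, so VorQ is active.
With repressor MibN bound, *gixU* is not transcribed.
→ *gixU* is OFF in B.

A only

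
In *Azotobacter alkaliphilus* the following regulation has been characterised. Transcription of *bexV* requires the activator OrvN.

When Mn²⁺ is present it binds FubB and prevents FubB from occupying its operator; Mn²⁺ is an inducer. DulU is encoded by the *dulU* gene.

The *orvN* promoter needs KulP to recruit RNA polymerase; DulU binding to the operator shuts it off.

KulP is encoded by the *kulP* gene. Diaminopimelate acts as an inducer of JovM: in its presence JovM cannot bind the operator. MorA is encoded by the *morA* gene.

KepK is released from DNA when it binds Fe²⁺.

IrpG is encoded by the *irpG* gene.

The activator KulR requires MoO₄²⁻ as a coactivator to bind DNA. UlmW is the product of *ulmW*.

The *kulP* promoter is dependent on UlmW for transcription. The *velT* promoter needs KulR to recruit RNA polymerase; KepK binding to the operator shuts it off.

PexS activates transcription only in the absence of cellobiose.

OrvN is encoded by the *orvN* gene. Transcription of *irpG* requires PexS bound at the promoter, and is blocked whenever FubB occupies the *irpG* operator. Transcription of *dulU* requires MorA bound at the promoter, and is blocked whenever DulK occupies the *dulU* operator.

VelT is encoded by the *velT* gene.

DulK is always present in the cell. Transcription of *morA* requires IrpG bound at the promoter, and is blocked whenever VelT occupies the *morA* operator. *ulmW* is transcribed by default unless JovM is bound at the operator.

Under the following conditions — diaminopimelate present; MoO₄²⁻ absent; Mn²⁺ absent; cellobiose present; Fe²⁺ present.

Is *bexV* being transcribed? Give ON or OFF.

Mn²⁺ is absent, so FubB is active.
Cellobiose is present, so PexS is inactive.
With repressor FubB bound, *irpG* is not transcribed.
So IrpG is not produced.
Fe²⁺ is present, so KepK is inactive.
MoO₄²⁻ is absent, so KulR is inactive.
Required activator KulR is absent, so *velT* is not transcribed.
So VelT is not produced.
Required activator IrpG is absent, so *morA* is not transcribed.
So MorA is not produced.
DulK is produced constitutively and is active.
With repressor DulK bound, *dulU* is not transcribed.
So DulU is not produced.
Diaminopimelate is present, so JovM is inactive.
With no repressor bound, *ulmW* is transcribed.
So UlmW is produced and active.
No repressor is bound and UlmW is active, so *kulP* is transcribed.
So KulP is produced and active.
No repressor is bound and KulP is active, so *orvN* is transcribed.
So OrvN is produced and active.
No repressor is bound and OrvN is active, so *bexV* is transcribed.

ON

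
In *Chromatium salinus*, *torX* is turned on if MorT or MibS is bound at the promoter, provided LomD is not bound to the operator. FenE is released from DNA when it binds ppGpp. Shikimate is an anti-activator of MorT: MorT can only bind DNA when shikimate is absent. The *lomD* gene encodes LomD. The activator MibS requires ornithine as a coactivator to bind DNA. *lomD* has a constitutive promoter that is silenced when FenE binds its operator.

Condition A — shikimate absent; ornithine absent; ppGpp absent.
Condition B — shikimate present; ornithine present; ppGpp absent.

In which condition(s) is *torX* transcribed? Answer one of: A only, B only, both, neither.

both

Condition A:
Shikimate is absent, so MorT is active.
Ornithine is absent, so MibS is inactive.
ppGpp is absent, so FenE is active.
With repressor FenE bound, *lomD* is not transcribed.
So LomD is not produced.
Activator MorT is present, so *torX* is transcribed.
→ *torX* is ON in A.
Condition B:
Shikimate is present, so MorT is inactive.
Ornithine is present, so MibS is active.
ppGpp is absent, so FenE is active.
With repressor FenE bound, *lomD* is not transcribed.
So LomD is not produced.
Activator MibS is present, so *torX* is transcribed.
→ *torX* is ON in B.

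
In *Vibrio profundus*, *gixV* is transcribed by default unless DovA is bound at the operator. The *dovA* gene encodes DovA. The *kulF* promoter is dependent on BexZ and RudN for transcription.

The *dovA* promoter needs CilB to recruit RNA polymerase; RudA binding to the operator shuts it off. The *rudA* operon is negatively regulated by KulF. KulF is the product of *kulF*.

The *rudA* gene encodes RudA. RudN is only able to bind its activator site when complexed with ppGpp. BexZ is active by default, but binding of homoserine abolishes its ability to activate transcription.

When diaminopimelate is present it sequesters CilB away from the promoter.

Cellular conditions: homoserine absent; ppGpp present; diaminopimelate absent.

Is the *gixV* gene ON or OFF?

OFF

Homoserine is absent, so BexZ is active.
ppGpp is present, so RudN is active.
No repressor is bound and BexZ and RudN are active, so *kulF* is transcribed.
So KulF is produced and active.
With repressor KulF bound, *rudA* is not transcribed.
So RudA is not produced.
Diaminopimelate is absent, so CilB is active.
No repressor is bound and CilB is active, so *dovA* is transcribed.
So DovA is produced and active.
With repressor DovA bound, *gixV* is not transcribed.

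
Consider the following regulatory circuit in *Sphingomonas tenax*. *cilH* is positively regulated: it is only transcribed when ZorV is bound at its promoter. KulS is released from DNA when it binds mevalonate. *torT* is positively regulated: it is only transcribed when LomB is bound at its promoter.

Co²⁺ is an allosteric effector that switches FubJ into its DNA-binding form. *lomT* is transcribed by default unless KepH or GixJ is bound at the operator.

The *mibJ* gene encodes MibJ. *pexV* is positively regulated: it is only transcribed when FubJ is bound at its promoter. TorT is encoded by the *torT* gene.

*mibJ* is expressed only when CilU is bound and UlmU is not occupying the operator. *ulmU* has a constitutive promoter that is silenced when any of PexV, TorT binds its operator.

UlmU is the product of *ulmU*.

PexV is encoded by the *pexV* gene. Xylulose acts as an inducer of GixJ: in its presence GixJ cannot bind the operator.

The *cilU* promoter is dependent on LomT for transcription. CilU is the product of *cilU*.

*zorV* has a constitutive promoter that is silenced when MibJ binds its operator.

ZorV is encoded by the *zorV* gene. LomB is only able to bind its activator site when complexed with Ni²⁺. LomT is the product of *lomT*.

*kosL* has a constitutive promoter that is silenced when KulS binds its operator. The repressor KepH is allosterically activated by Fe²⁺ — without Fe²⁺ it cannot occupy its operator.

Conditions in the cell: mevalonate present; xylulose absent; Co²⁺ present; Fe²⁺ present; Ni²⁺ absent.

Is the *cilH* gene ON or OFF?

ON

Fe²⁺ is present, so KepH is active.
Xylulose is absent, so GixJ is active.
With repressor KepH bound, *lomT* is not transcribed.
So LomT is not produced.
Required activator LomT is absent, so *cilU* is not transcribed.
So CilU is not produced.
Co²⁺ is present, so FubJ is active.
No repressor is bound and FubJ is active, so *pexV* is transcribed.
So PexV is produced and active.
Ni²⁺ is absent, so LomB is inactive.
Required activator LomB is absent, so *torT* is not transcribed.
So TorT is not produced.
With repressor PexV bound, *ulmU* is not transcribed.
So UlmU is not produced.
Required activator CilU is absent, so *mibJ* is not transcribed.
So MibJ is not produced.
With no repressor bound, *zorV* is transcribed.
So ZorV is produced and active.
No repressor is bound and ZorV is active, so *cilH* is transcribed.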